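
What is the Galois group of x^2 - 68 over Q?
Gal(K/Q) = Z/2Z (cyclic of order 2)

x^2 - 68 is irreducible over Q since 68 is not a rational square. The splitting field Q(sqrt(68)) has degree 2 over Q, and its unique nontrivial automorphism is sqrt(68) ↦ -sqrt(68). Hence Gal(Q(sqrt(68))/Q) = Z/2Z.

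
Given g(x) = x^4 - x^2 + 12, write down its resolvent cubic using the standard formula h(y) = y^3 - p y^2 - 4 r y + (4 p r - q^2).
h(y) = y^3 + y^2 - 48*y - 48

Identify coefficients: p = -1, q = 0, r = 12.
Plug into h(y) = y^3 - p y^2 - 4 r y + (4 p r - q^2):
  h(y) = y^3 - (-1) y^2 - 4*(12) y + (4*(-1)*(12) - (0)^2)
       = y^3 + (1) y^2 + (-48) y + (-48).
Simplifying: h(y) = y^3 + y^2 - 48*y - 48.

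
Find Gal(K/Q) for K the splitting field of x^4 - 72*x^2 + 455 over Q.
Gal(K/Q) = V_4 (Klein four-group, Z/2Z × Z/2Z)

f factors as (x^2 - 7)(x^2 - 65), so the splitting field is K = Q(sqrt(7), sqrt(65)). The elements 7, 65, 455 are all non-squares in Q, so sqrt(7) and sqrt(65) generate independent quadratic extensions. Thus [K:Q] = 4 and Gal(K/Q) is generated by the two order-2 automorphisms sqrt(7) ↦ -sqrt(7) and sqrt(65) ↦ -sqrt(65), giving V_4.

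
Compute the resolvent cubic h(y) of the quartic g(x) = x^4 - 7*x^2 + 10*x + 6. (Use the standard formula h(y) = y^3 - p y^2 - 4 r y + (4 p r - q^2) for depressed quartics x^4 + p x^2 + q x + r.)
h(y) = y^3 + 7*y^2 - 24*y - 268

Identify coefficients: p = -7, q = 10, r = 6.
Plug into h(y) = y^3 - p y^2 - 4 r y + (4 p r - q^2):
  h(y) = y^3 - (-7) y^2 - 4*(6) y + (4*(-7)*(6) - (10)^2)
       = y^3 + (7) y^2 + (-24) y + (-268).
Simplifying: h(y) = y^3 + 7*y^2 - 24*y - 268.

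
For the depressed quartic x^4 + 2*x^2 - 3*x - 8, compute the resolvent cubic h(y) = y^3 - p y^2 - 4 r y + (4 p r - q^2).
h(y) = y^3 - 2*y^2 + 32*y - 73

Identify coefficients: p = 2, q = -3, r = -8.
Plug into h(y) = y^3 - p y^2 - 4 r y + (4 p r - q^2):
  h(y) = y^3 - (2) y^2 - 4*(-8) y + (4*(2)*(-8) - (-3)^2)
       = y^3 + (-2) y^2 + (32) y + (-73).
Simplifying: h(y) = y^3 - 2*y^2 + 32*y - 73.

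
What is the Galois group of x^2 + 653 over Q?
Gal(K/Q) = Z/2Z (cyclic of order 2)

x^2 + 653 is irreducible over Q since -653 is not a rational square. The splitting field Q(sqrt(-653)) has degree 2 over Q, and its unique nontrivial automorphism is sqrt(-653) ↦ -sqrt(-653). Hence Gal(Q(sqrt(-653))/Q) = Z/2Z.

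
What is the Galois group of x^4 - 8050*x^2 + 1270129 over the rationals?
Gal(K/Q) = Z/2Z (cyclic of order 2)

f factors as (x^2 - 7889)(x^2 - 161), so the splitting field is K = Q(sqrt(7889), sqrt(161)). The squarefree part of 7889 is 161 and the squarefree part of 161 is also 161, so sqrt(7889) and sqrt(161) are both rational multiples of sqrt(161). Hence Q(sqrt(7889)) = Q(sqrt(161)) = Q(sqrt(161)), and the splitting field collapses to a single degree-2 extension with Galois group Z/2Z.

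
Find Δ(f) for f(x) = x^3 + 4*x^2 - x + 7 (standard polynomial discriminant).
Δ = -3599

For x^3 + a x^2 + b x + c the discriminant is Δ = 18 a b c - 4 a^3 c + a^2 b^2 - 4 b^3 - 27 c^2.
Plug a = 4, b = -1, c = 7:
  18*(4)*(-1)*(7) - 4*(4)^3*(7) + (4)^2*(-1)^2 - 4*(-1)^3 - 27*(7)^2
  = -504 + (-1792) + 16 + (4) + (-1323)
  = -3599.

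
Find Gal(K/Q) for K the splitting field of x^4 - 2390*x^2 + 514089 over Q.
Gal(K/Q) = Z/2Z (cyclic of order 2)

f factors as (x^2 - 2151)(x^2 - 239), so the splitting field is K = Q(sqrt(2151), sqrt(239)). The squarefree part of 2151 is 239 and the squarefree part of 239 is also 239, so sqrt(2151) and sqrt(239) are both rational multiples of sqrt(239). Hence Q(sqrt(2151)) = Q(sqrt(239)) = Q(sqrt(239)), and the splitting field collapses to a single degree-2 extension with Galois group Z/2Z.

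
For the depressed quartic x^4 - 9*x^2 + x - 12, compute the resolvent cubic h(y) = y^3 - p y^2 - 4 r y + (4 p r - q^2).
h(y) = y^3 + 9*y^2 + 48*y + 431

Identify coefficients: p = -9, q = 1, r = -12.
Plug into h(y) = y^3 - p y^2 - 4 r y + (4 p r - q^2):
  h(y) = y^3 - (-9) y^2 - 4*(-12) y + (4*(-9)*(-12) - (1)^2)
       = y^3 + (9) y^2 + (48) y + (431).
Simplifying: h(y) = y^3 + 9*y^2 + 48*y + 431.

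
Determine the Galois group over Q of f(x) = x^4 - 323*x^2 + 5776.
Gal(K/Q) = Z/2Z (cyclic of order 2)

f factors as (x^2 - 304)(x^2 - 19), so the splitting field is K = Q(sqrt(304), sqrt(19)). The squarefree part of 304 is 19 and the squarefree part of 19 is also 19, so sqrt(304) and sqrt(19) are both rational multiples of sqrt(19). Hence Q(sqrt(304)) = Q(sqrt(19)) = Q(sqrt(19)), and the splitting field collapses to a single degree-2 extension with Galois group Z/2Z.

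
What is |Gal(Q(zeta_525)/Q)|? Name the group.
|Gal(Q(zeta_525)/Q)| = phi(525) = 240; group ≅ (Z/525Z)^* ≅ Z/2Z × Z/6Z × Z/20Z

The n-th cyclotomic polynomial Φ_525(x) is the minimal polynomial of zeta_525 over Q and has degree phi(525) = 240. So Q(zeta_525) is a degree-240 Galois extension with Galois group (Z/525Z)^*. By CRT, (Z/525Z)^* ≅ (Z/3Z)^* × (Z/25Z)^* × (Z/7Z)^*. Each prime-power unit group is (Z/3Z)^* ≅ Z/2Z; (Z/25Z)^* ≅ Z/20Z; (Z/7Z)^* ≅ Z/6Z. Hence Gal(Q(zeta_525)/Q) ≅ Z/2Z × Z/6Z × Z/20Z.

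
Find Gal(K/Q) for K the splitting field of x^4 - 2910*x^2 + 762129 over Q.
Gal(K/Q) = Z/2Z (cyclic of order 2)

f factors as (x^2 - 2619)(x^2 - 291), so the splitting field is K = Q(sqrt(2619), sqrt(291)). The squarefree part of 2619 is 291 and the squarefree part of 291 is also 291, so sqrt(2619) and sqrt(291) are both rational multiples of sqrt(291). Hence Q(sqrt(2619)) = Q(sqrt(291)) = Q(sqrt(291)), and the splitting field collapses to a single degree-2 extension with Galois group Z/2Z.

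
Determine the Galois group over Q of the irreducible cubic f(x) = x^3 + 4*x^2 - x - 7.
Gal(K/Q) = S_3 (symmetric group of order 6)

Compute the discriminant of x^3 + (4)*x^2 + (-1)*x + (-7): Δ = 993. Since Δ is not a rational square, the Galois group is not contained in A_3; it must be the full S_3 (irreducibility of the cubic rules out anything smaller).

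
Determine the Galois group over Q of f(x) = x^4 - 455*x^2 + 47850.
Gal(K/Q) = V_4 (Klein four-group, Z/2Z × Z/2Z)

f factors as (x^2 - 165)(x^2 - 290), so the splitting field is K = Q(sqrt(165), sqrt(290)). The elements 165, 290, 47850 are all non-squares in Q, so sqrt(165) and sqrt(290) generate independent quadratic extensions. Thus [K:Q] = 4 and Gal(K/Q) is generated by the two order-2 automorphisms sqrt(165) ↦ -sqrt(165) and sqrt(290) ↦ -sqrt(290), giving V_4.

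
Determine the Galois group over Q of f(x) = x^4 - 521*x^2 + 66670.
Gal(K/Q) = V_4 (Klein four-group, Z/2Z × Z/2Z)

f factors as (x^2 - 295)(x^2 - 226), so the splitting field is K = Q(sqrt(295), sqrt(226)). The elements 295, 226, 66670 are all non-squares in Q, so sqrt(295) and sqrt(226) generate independent quadratic extensions. Thus [K:Q] = 4 and Gal(K/Q) is generated by the two order-2 automorphisms sqrt(295) ↦ -sqrt(295) and sqrt(226) ↦ -sqrt(226), giving V_4.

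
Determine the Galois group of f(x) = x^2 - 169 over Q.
Gal(K/Q) = trivial group (order 1)

x^2 - 169 factors as (x - 13)(x + 13) over Q, so its splitting field is Q itself and the Galois group is trivial.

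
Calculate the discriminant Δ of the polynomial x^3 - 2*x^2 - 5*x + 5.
Δ = 985

For x^3 + a x^2 + b x + c the discriminant is Δ = 18 a b c - 4 a^3 c + a^2 b^2 - 4 b^3 - 27 c^2.
Plug a = -2, b = -5, c = 5:
  18*(-2)*(-5)*(5) - 4*(-2)^3*(5) + (-2)^2*(-5)^2 - 4*(-5)^3 - 27*(5)^2
  = 900 + (160) + 100 + (500) + (-675)
  = 985.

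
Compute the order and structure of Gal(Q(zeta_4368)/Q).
|Gal(Q(zeta_4368)/Q)| = phi(4368) = 1152; group ≅ (Z/4368Z)^* ≅ Z/2Z × Z/2Z × Z/4Z × Z/6Z × Z/12Z

The n-th cyclotomic polynomial Φ_4368(x) is the minimal polynomial of zeta_4368 over Q and has degree phi(4368) = 1152. So Q(zeta_4368) is a degree-1152 Galois extension with Galois group (Z/4368Z)^*. By CRT, (Z/4368Z)^* ≅ (Z/16Z)^* × (Z/3Z)^* × (Z/7Z)^* × (Z/13Z)^*. Each prime-power unit group is (Z/16Z)^* ≅ Z/2Z × Z/4Z; (Z/3Z)^* ≅ Z/2Z; (Z/7Z)^* ≅ Z/6Z; (Z/13Z)^* ≅ Z/12Z. Hence Gal(Q(zeta_4368)/Q) ≅ Z/2Z × Z/2Z × Z/4Z × Z/6Z × Z/12Z.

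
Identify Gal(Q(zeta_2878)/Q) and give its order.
|Gal(Q(zeta_2878)/Q)| = phi(2878) = 1438; group ≅ (Z/2878Z)^* ≅ Z/1438Z

The n-th cyclotomic polynomial Φ_2878(x) is the minimal polynomial of zeta_2878 over Q and has degree phi(2878) = 1438. So Q(zeta_2878) is a degree-1438 Galois extension with Galois group (Z/2878Z)^*. By CRT, (Z/2878Z)^* ≅ (Z/2Z)^* × (Z/1439Z)^*. Each prime-power unit group is (Z/2Z)^* ≅ trivial group (order 1); (Z/1439Z)^* ≅ Z/1438Z. Hence Gal(Q(zeta_2878)/Q) ≅ Z/1438Z.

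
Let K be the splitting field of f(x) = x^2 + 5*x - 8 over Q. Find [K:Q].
[K:Q] = 2

The discriminant of x^2 + (5)*x + (-8) is b^2 - 4c = 25 - (-32) = 57. Since 57 is not a perfect square in Q, the polynomial is irreducible over Q. Its two roots generate a degree-2 extension, so [K:Q] = 2.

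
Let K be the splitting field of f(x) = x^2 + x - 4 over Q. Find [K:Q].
[K:Q] = 2

The discriminant of x^2 + (1)*x + (-4) is b^2 - 4c = 1 - (-16) = 17. Since 17 is not a perfect square in Q, the polynomial is irreducible over Q. Its two roots generate a degree-2 extension, so [K:Q] = 2.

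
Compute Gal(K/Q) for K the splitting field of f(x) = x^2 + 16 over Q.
Gal(K/Q) = Z/2Z (cyclic of order 2)

x^2 + 16 is irreducible over Q since -16 is not a rational square. The splitting field Q(sqrt(-16)) has degree 2 over Q, and its unique nontrivial automorphism is sqrt(-16) ↦ -sqrt(-16). Hence Gal(Q(sqrt(-16))/Q) = Z/2Z.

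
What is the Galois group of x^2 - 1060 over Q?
Gal(K/Q) = Z/2Z (cyclic of order 2)

x^2 - 1060 is irreducible over Q since 1060 is not a rational square. The splitting field Q(sqrt(1060)) has degree 2 over Q, and its unique nontrivial automorphism is sqrt(1060) ↦ -sqrt(1060). Hence Gal(Q(sqrt(1060))/Q) = Z/2Z.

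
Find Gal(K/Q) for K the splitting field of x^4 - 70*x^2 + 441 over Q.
Gal(K/Q) = Z/2Z (cyclic of order 2)

f factors as (x^2 - 63)(x^2 - 7), so the splitting field is K = Q(sqrt(63), sqrt(7)). The squarefree part of 63 is 7 and the squarefree part of 7 is also 7, so sqrt(63) and sqrt(7) are both rational multiples of sqrt(7). Hence Q(sqrt(63)) = Q(sqrt(7)) = Q(sqrt(7)), and the splitting field collapses to a single degree-2 extension with Galois group Z/2Z.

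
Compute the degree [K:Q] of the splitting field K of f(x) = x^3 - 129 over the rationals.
[K:Q] = 6

x^3 - 129 has one real root r = 129^(1/3) and two complex roots r*zeta_3, r*zeta_3^2 where zeta_3 = e^(2*pi*i/3). The splitting field is Q(r, zeta_3). [Q(r):Q] = 3 and [Q(zeta_3):Q] = 2 with gcd = 1, so [Q(r, zeta_3):Q] = 3 * 2 = 6.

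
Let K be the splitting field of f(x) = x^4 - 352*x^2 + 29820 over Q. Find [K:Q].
[K:Q] = 4

f factors as (x^2 - 210)(x^2 - 142); the splitting field is K = Q(sqrt(210), sqrt(142)). Since 210, 142, and 29820 are all non-squares in Q, the three subfields Q(sqrt(210)), Q(sqrt(142)), Q(sqrt(29820)) are distinct degree-2 extensions, so [K:Q] = 4 (Klein four Galois group).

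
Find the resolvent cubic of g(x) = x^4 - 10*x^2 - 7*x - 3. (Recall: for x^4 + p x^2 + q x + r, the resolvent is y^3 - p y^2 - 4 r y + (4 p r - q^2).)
h(y) = y^3 + 10*y^2 + 12*y + 71

Identify coefficients: p = -10, q = -7, r = -3.
Plug into h(y) = y^3 - p y^2 - 4 r y + (4 p r - q^2):
  h(y) = y^3 - (-10) y^2 - 4*(-3) y + (4*(-10)*(-3) - (-7)^2)
       = y^3 + (10) y^2 + (12) y + (71).
Simplifying: h(y) = y^3 + 10*y^2 + 12*y + 71.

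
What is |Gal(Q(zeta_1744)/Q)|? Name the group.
|Gal(Q(zeta_1744)/Q)| = phi(1744) = 864; group ≅ (Z/1744Z)^* ≅ Z/2Z × Z/4Z × Z/108Z

The n-th cyclotomic polynomial Φ_1744(x) is the minimal polynomial of zeta_1744 over Q and has degree phi(1744) = 864. So Q(zeta_1744) is a degree-864 Galois extension with Galois group (Z/1744Z)^*. By CRT, (Z/1744Z)^* ≅ (Z/16Z)^* × (Z/109Z)^*. Each prime-power unit group is (Z/16Z)^* ≅ Z/2Z × Z/4Z; (Z/109Z)^* ≅ Z/108Z. Hence Gal(Q(zeta_1744)/Q) ≅ Z/2Z × Z/4Z × Z/108Z.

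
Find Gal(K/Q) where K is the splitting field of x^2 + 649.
Gal(K/Q) = Z/2Z (cyclic of order 2)

x^2 + 649 is irreducible over Q since -649 is not a rational square. The splitting field Q(sqrt(-649)) has degree 2 over Q, and its unique nontrivial automorphism is sqrt(-649) ↦ -sqrt(-649). Hence Gal(Q(sqrt(-649))/Q) = Z/2Z.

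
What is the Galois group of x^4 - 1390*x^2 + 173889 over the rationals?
Gal(K/Q) = Z/2Z (cyclic of order 2)

f factors as (x^2 - 139)(x^2 - 1251), so the splitting field is K = Q(sqrt(139), sqrt(1251)). The squarefree part of 139 is 139 and the squarefree part of 1251 is also 139, so sqrt(139) and sqrt(1251) are both rational multiples of sqrt(139). Hence Q(sqrt(139)) = Q(sqrt(1251)) = Q(sqrt(139)), and the splitting field collapses to a single degree-2 extension with Galois group Z/2Z.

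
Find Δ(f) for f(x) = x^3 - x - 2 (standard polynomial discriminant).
Δ = -104

For a depressed cubic x^3 + p x + q the discriminant is Δ = -4 p^3 - 27 q^2 = -4*(-1)^3 - 27*(-2)^2 = 4 - 108 = -104.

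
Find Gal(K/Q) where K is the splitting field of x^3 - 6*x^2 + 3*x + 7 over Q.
Gal(K/Q) = S_3 (symmetric group of order 6)

Compute the discriminant of x^3 + (-6)*x^2 + (3)*x + (7): Δ = 2673. Since Δ is not a rational square, the Galois group is not contained in A_3; it must be the full S_3 (irreducibility of the cubic rules out anything smaller).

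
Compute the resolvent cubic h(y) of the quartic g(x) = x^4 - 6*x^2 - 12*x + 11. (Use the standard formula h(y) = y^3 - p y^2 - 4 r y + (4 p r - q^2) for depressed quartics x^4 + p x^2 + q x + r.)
h(y) = y^3 + 6*y^2 - 44*y - 408

Identify coefficients: p = -6, q = -12, r = 11.
Plug into h(y) = y^3 - p y^2 - 4 r y + (4 p r - q^2):
  h(y) = y^3 - (-6) y^2 - 4*(11) y + (4*(-6)*(11) - (-12)^2)
       = y^3 + (6) y^2 + (-44) y + (-408).
Simplifying: h(y) = y^3 + 6*y^2 - 44*y - 408.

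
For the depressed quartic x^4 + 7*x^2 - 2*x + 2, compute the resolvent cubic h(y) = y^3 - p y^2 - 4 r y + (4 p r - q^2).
h(y) = y^3 - 7*y^2 - 8*y + 52

Identify coefficients: p = 7, q = -2, r = 2.
Plug into h(y) = y^3 - p y^2 - 4 r y + (4 p r - q^2):
  h(y) = y^3 - (7) y^2 - 4*(2) y + (4*(7)*(2) - (-2)^2)
       = y^3 + (-7) y^2 + (-8) y + (52).
Simplifying: h(y) = y^3 - 7*y^2 - 8*y + 52.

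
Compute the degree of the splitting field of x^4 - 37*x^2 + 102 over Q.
[K:Q] = 4

f factors as (x^2 - 3)(x^2 - 34); the splitting field is K = Q(sqrt(3), sqrt(34)). Since 3, 34, and 102 are all non-squares in Q, the three subfields Q(sqrt(3)), Q(sqrt(34)), Q(sqrt(102)) are distinct degree-2 extensions, so [K:Q] = 4 (Klein four Galois group).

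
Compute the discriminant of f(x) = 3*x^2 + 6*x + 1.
Δ = 24

For a quadratic a x^2 + b x + c the discriminant is Δ = b^2 - 4ac = (6)^2 - 4*(3)*(1) = 36 - (12) = 24.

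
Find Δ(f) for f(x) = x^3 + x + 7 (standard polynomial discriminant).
Δ = -1327

For a depressed cubic x^3 + p x + q the discriminant is Δ = -4 p^3 - 27 q^2 = -4*(1)^3 - 27*(7)^2 = -4 - 1323 = -1327.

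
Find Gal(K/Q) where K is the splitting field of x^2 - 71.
Gal(K/Q) = Z/2Z (cyclic of order 2)

x^2 - 71 is irreducible over Q since 71 is not a rational square. The splitting field Q(sqrt(71)) has degree 2 over Q, and its unique nontrivial automorphism is sqrt(71) ↦ -sqrt(71). Hence Gal(Q(sqrt(71))/Q) = Z/2Z.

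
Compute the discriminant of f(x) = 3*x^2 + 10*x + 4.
Δ = 52

For a quadratic a x^2 + b x + c the discriminant is Δ = b^2 - 4ac = (10)^2 - 4*(3)*(4) = 100 - (48) = 52.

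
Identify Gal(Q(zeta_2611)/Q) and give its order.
|Gal(Q(zeta_2611)/Q)| = phi(2611) = 2232; group ≅ (Z/2611Z)^* ≅ Z/6Z × Z/372Z

The n-th cyclotomic polynomial Φ_2611(x) is the minimal polynomial of zeta_2611 over Q and has degree phi(2611) = 2232. So Q(zeta_2611) is a degree-2232 Galois extension with Galois group (Z/2611Z)^*. By CRT, (Z/2611Z)^* ≅ (Z/7Z)^* × (Z/373Z)^*. Each prime-power unit group is (Z/7Z)^* ≅ Z/6Z; (Z/373Z)^* ≅ Z/372Z. Hence Gal(Q(zeta_2611)/Q) ≅ Z/6Z × Z/372Z.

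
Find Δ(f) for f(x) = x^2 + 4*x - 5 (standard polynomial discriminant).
Δ = 36

For a quadratic a x^2 + b x + c the discriminant is Δ = b^2 - 4ac = (4)^2 - 4*(1)*(-5) = 16 - (-20) = 36.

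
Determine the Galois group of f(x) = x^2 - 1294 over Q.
Gal(K/Q) = Z/2Z (cyclic of order 2)

x^2 - 1294 is irreducible over Q since 1294 is not a rational square. The splitting field Q(sqrt(1294)) has degree 2 over Q, and its unique nontrivial automorphism is sqrt(1294) ↦ -sqrt(1294). Hence Gal(Q(sqrt(1294))/Q) = Z/2Z.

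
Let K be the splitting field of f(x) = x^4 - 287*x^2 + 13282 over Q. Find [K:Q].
[K:Q] = 4

f factors as (x^2 - 58)(x^2 - 229); the splitting field is K = Q(sqrt(58), sqrt(229)). Since 58, 229, and 13282 are all non-squares in Q, the three subfields Q(sqrt(58)), Q(sqrt(229)), Q(sqrt(13282)) are distinct degree-2 extensions, so [K:Q] = 4 (Klein four Galois group).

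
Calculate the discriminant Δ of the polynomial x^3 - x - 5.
Δ = -671

For a depressed cubic x^3 + p x + q the discriminant is Δ = -4 p^3 - 27 q^2 = -4*(-1)^3 - 27*(-5)^2 = 4 - 675 = -671.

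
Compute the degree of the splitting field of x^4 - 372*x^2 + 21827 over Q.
[K:Q] = 4

f factors as (x^2 - 299)(x^2 - 73); the splitting field is K = Q(sqrt(299), sqrt(73)). Since 299, 73, and 21827 are all non-squares in Q, the three subfields Q(sqrt(299)), Q(sqrt(73)), Q(sqrt(21827)) are distinct degree-2 extensions, so [K:Q] = 4 (Klein four Galois group).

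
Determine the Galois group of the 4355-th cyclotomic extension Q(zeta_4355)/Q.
|Gal(Q(zeta_4355)/Q)| = phi(4355) = 3168; group ≅ (Z/4355Z)^* ≅ Z/4Z × Z/12Z × Z/66Z

The n-th cyclotomic polynomial Φ_4355(x) is the minimal polynomial of zeta_4355 over Q and has degree phi(4355) = 3168. So Q(zeta_4355) is a degree-3168 Galois extension with Galois group (Z/4355Z)^*. By CRT, (Z/4355Z)^* ≅ (Z/5Z)^* × (Z/13Z)^* × (Z/67Z)^*. Each prime-power unit group is (Z/5Z)^* ≅ Z/4Z; (Z/13Z)^* ≅ Z/12Z; (Z/67Z)^* ≅ Z/66Z. Hence Gal(Q(zeta_4355)/Q) ≅ Z/4Z × Z/12Z × Z/66Z.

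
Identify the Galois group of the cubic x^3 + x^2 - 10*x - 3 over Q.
Gal(K/Q) = S_3 (symmetric group of order 6)

Compute the discriminant of x^3 + (1)*x^2 + (-10)*x + (-3): Δ = 4409. Since Δ is not a rational square, the Galois group is not contained in A_3; it must be the full S_3 (irreducibility of the cubic rules out anything smaller).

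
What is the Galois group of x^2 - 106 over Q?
Gal(K/Q) = Z/2Z (cyclic of order 2)

x^2 - 106 is irreducible over Q since 106 is not a rational square. The splitting field Q(sqrt(106)) has degree 2 over Q, and its unique nontrivial automorphism is sqrt(106) ↦ -sqrt(106). Hence Gal(Q(sqrt(106))/Q) = Z/2Z.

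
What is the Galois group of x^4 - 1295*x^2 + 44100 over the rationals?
Gal(K/Q) = Z/2Z (cyclic of order 2)

f factors as (x^2 - 1260)(x^2 - 35), so the splitting field is K = Q(sqrt(1260), sqrt(35)). The squarefree part of 1260 is 35 and the squarefree part of 35 is also 35, so sqrt(1260) and sqrt(35) are both rational multiples of sqrt(35). Hence Q(sqrt(1260)) = Q(sqrt(35)) = Q(sqrt(35)), and the splitting field collapses to a single degree-2 extension with Galois group Z/2Z.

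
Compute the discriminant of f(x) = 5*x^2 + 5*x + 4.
Δ = -55

For a quadratic a x^2 + b x + c the discriminant is Δ = b^2 - 4ac = (5)^2 - 4*(5)*(4) = 25 - (80) = -55.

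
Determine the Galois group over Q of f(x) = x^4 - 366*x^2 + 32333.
Gal(K/Q) = V_4 (Klein four-group, Z/2Z × Z/2Z)

f factors as (x^2 - 217)(x^2 - 149), so the splitting field is K = Q(sqrt(217), sqrt(149)). The elements 217, 149, 32333 are all non-squares in Q, so sqrt(217) and sqrt(149) generate independent quadratic extensions. Thus [K:Q] = 4 and Gal(K/Q) is generated by the two order-2 automorphisms sqrt(217) ↦ -sqrt(217) and sqrt(149) ↦ -sqrt(149), giving V_4.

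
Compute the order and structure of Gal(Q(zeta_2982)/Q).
|Gal(Q(zeta_2982)/Q)| = phi(2982) = 840; group ≅ (Z/2982Z)^* ≅ Z/2Z × Z/6Z × Z/70Z

The n-th cyclotomic polynomial Φ_2982(x) is the minimal polynomial of zeta_2982 over Q and has degree phi(2982) = 840. So Q(zeta_2982) is a degree-840 Galois extension with Galois group (Z/2982Z)^*. By CRT, (Z/2982Z)^* ≅ (Z/2Z)^* × (Z/3Z)^* × (Z/7Z)^* × (Z/71Z)^*. Each prime-power unit group is (Z/2Z)^* ≅ trivial group (order 1); (Z/3Z)^* ≅ Z/2Z; (Z/7Z)^* ≅ Z/6Z; (Z/71Z)^* ≅ Z/70Z. Hence Gal(Q(zeta_2982)/Q) ≅ Z/2Z × Z/6Z × Z/70Z.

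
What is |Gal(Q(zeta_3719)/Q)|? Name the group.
|Gal(Q(zeta_3719)/Q)| = phi(3719) = 3718; group ≅ (Z/3719Z)^* ≅ Z/3718Z

The n-th cyclotomic polynomial Φ_3719(x) is the minimal polynomial of zeta_3719 over Q and has degree phi(3719) = 3718. So Q(zeta_3719) is a degree-3718 Galois extension with Galois group (Z/3719Z)^*. (Z/3719Z)^* is cyclic since 3719 is an odd prime power (or 4). Hence Gal(Q(zeta_3719)/Q) ≅ Z/3718Z.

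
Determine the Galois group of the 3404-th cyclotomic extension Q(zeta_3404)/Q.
|Gal(Q(zeta_3404)/Q)| = phi(3404) = 1584; group ≅ (Z/3404Z)^* ≅ Z/2Z × Z/22Z × Z/36Z

The n-th cyclotomic polynomial Φ_3404(x) is the minimal polynomial of zeta_3404 over Q and has degree phi(3404) = 1584. So Q(zeta_3404) is a degree-1584 Galois extension with Galois group (Z/3404Z)^*. By CRT, (Z/3404Z)^* ≅ (Z/4Z)^* × (Z/23Z)^* × (Z/37Z)^*. Each prime-power unit group is (Z/4Z)^* ≅ Z/2Z; (Z/23Z)^* ≅ Z/22Z; (Z/37Z)^* ≅ Z/36Z. Hence Gal(Q(zeta_3404)/Q) ≅ Z/2Z × Z/22Z × Z/36Z.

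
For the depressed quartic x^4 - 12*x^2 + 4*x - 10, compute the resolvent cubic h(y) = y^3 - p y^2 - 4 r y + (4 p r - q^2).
h(y) = y^3 + 12*y^2 + 40*y + 464

Identify coefficients: p = -12, q = 4, r = -10.
Plug into h(y) = y^3 - p y^2 - 4 r y + (4 p r - q^2):
  h(y) = y^3 - (-12) y^2 - 4*(-10) y + (4*(-12)*(-10) - (4)^2)
       = y^3 + (12) y^2 + (40) y + (464).
Simplifying: h(y) = y^3 + 12*y^2 + 40*y + 464.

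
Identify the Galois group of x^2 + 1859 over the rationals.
Gal(K/Q) = Z/2Z (cyclic of order 2)

x^2 + 1859 is irreducible over Q since -1859 is not a rational square. The splitting field Q(sqrt(-1859)) has degree 2 over Q, and its unique nontrivial automorphism is sqrt(-1859) ↦ -sqrt(-1859). Hence Gal(Q(sqrt(-1859))/Q) = Z/2Z.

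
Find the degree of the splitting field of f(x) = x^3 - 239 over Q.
[K:Q] = 6

x^3 - 239 has one real root r = 239^(1/3) and two complex roots r*zeta_3, r*zeta_3^2 where zeta_3 = e^(2*pi*i/3). The splitting field is Q(r, zeta_3). [Q(r):Q] = 3 and [Q(zeta_3):Q] = 2 with gcd = 1, so [Q(r, zeta_3):Q] = 3 * 2 = 6.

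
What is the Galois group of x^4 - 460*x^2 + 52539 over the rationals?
Gal(K/Q) = V_4 (Klein four-group, Z/2Z × Z/2Z)

f factors as (x^2 - 211)(x^2 - 249), so the splitting field is K = Q(sqrt(211), sqrt(249)). The elements 211, 249, 52539 are all non-squares in Q, so sqrt(211) and sqrt(249) generate independent quadratic extensions. Thus [K:Q] = 4 and Gal(K/Q) is generated by the two order-2 automorphisms sqrt(211) ↦ -sqrt(211) and sqrt(249) ↦ -sqrt(249), giving V_4.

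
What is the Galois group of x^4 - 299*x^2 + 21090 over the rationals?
Gal(K/Q) = V_4 (Klein four-group, Z/2Z × Z/2Z)

f factors as (x^2 - 185)(x^2 - 114), so the splitting field is K = Q(sqrt(185), sqrt(114)). The elements 185, 114, 21090 are all non-squares in Q, so sqrt(185) and sqrt(114) generate independent quadratic extensions. Thus [K:Q] = 4 and Gal(K/Q) is generated by the two order-2 automorphisms sqrt(185) ↦ -sqrt(185) and sqrt(114) ↦ -sqrt(114), giving V_4.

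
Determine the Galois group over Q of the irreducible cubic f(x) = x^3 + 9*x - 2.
Gal(K/Q) = S_3 (symmetric group of order 6)

Compute the discriminant of x^3 + (0)*x^2 + (9)*x + (-2): Δ = -3024. Since Δ is not a rational square, the Galois group is not contained in A_3; it must be the full S_3 (irreducibility of the cubic rules out anything smaller).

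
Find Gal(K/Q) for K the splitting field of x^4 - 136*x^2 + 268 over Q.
Gal(K/Q) = V_4 (Klein four-group, Z/2Z × Z/2Z)

f factors as (x^2 - 2)(x^2 - 134), so the splitting field is K = Q(sqrt(2), sqrt(134)). The elements 2, 134, 268 are all non-squares in Q, so sqrt(2) and sqrt(134) generate independent quadratic extensions. Thus [K:Q] = 4 and Gal(K/Q) is generated by the two order-2 automorphisms sqrt(2) ↦ -sqrt(2) and sqrt(134) ↦ -sqrt(134), giving V_4.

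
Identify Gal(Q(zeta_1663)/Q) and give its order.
|Gal(Q(zeta_1663)/Q)| = phi(1663) = 1662; group ≅ (Z/1663Z)^* ≅ Z/1662Z

The n-th cyclotomic polynomial Φ_1663(x) is the minimal polynomial of zeta_1663 over Q and has degree phi(1663) = 1662. So Q(zeta_1663) is a degree-1662 Galois extension with Galois group (Z/1663Z)^*. (Z/1663Z)^* is cyclic since 1663 is an odd prime power (or 4). Hence Gal(Q(zeta_1663)/Q) ≅ Z/1662Z.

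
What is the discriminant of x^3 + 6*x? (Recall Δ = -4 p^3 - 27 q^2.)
Δ = -864

For a depressed cubic x^3 + p x + q the discriminant is Δ = -4 p^3 - 27 q^2 = -4*(6)^3 - 27*(0)^2 = -864 - 0 = -864.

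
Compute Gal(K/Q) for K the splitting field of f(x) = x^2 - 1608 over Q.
Gal(K/Q) = Z/2Z (cyclic of order 2)

x^2 - 1608 is irreducible over Q since 1608 is not a rational square. The splitting field Q(sqrt(1608)) has degree 2 over Q, and its unique nontrivial automorphism is sqrt(1608) ↦ -sqrt(1608). Hence Gal(Q(sqrt(1608))/Q) = Z/2Z.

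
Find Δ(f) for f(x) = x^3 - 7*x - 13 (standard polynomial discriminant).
Δ = -3191

For a depressed cubic x^3 + p x + q the discriminant is Δ = -4 p^3 - 27 q^2 = -4*(-7)^3 - 27*(-13)^2 = 1372 - 4563 = -3191.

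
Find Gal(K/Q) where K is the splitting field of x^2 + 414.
Gal(K/Q) = Z/2Z (cyclic of order 2)

x^2 + 414 is irreducible over Q since -414 is not a rational square. The splitting field Q(sqrt(-414)) has degree 2 over Q, and its unique nontrivial automorphism is sqrt(-414) ↦ -sqrt(-414). Hence Gal(Q(sqrt(-414))/Q) = Z/2Z.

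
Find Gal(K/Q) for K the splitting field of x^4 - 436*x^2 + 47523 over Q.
Gal(K/Q) = V_4 (Klein four-group, Z/2Z × Z/2Z)

f factors as (x^2 - 219)(x^2 - 217), so the splitting field is K = Q(sqrt(219), sqrt(217)). The elements 219, 217, 47523 are all non-squares in Q, so sqrt(219) and sqrt(217) generate independent quadratic extensions. Thus [K:Q] = 4 and Gal(K/Q) is generated by the two order-2 automorphisms sqrt(219) ↦ -sqrt(219) and sqrt(217) ↦ -sqrt(217), giving V_4.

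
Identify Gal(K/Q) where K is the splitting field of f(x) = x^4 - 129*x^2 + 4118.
Gal(K/Q) = V_4 (Klein four-group, Z/2Z × Z/2Z)

f factors as (x^2 - 71)(x^2 - 58), so the splitting field is K = Q(sqrt(71), sqrt(58)). The elements 71, 58, 4118 are all non-squares in Q, so sqrt(71) and sqrt(58) generate independent quadratic extensions. Thus [K:Q] = 4 and Gal(K/Q) is generated by the two order-2 automorphisms sqrt(71) ↦ -sqrt(71) and sqrt(58) ↦ -sqrt(58), giving V_4.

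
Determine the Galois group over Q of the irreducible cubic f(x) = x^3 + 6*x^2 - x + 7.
Gal(K/Q) = S_3 (symmetric group of order 6)

Compute the discriminant of x^3 + (6)*x^2 + (-1)*x + (7): Δ = -8087. Since Δ is not a rational square, the Galois group is not contained in A_3; it must be the full S_3 (irreducibility of the cubic rules out anything smaller).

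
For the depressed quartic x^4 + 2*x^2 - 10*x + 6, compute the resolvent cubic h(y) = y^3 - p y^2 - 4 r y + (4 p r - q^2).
h(y) = y^3 - 2*y^2 - 24*y - 52

Identify coefficients: p = 2, q = -10, r = 6.
Plug into h(y) = y^3 - p y^2 - 4 r y + (4 p r - q^2):
  h(y) = y^3 - (2) y^2 - 4*(6) y + (4*(2)*(6) - (-10)^2)
       = y^3 + (-2) y^2 + (-24) y + (-52).
Simplifying: h(y) = y^3 - 2*y^2 - 24*y - 52.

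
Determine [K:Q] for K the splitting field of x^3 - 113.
[K:Q] = 6

x^3 - 113 has one real root r = 113^(1/3) and two complex roots r*zeta_3, r*zeta_3^2 where zeta_3 = e^(2*pi*i/3). The splitting field is Q(r, zeta_3). [Q(r):Q] = 3 and [Q(zeta_3):Q] = 2 with gcd = 1, so [Q(r, zeta_3):Q] = 3 * 2 = 6.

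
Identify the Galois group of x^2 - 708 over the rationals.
Gal(K/Q) = Z/2Z (cyclic of order 2)

x^2 - 708 is irreducible over Q since 708 is not a rational square. The splitting field Q(sqrt(708)) has degree 2 over Q, and its unique nontrivial automorphism is sqrt(708) ↦ -sqrt(708). Hence Gal(Q(sqrt(708))/Q) = Z/2Z.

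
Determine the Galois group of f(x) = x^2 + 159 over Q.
Gal(K/Q) = Z/2Z (cyclic of order 2)

x^2 + 159 is irreducible over Q since -159 is not a rational square. The splitting field Q(sqrt(-159)) has degree 2 over Q, and its unique nontrivial automorphism is sqrt(-159) ↦ -sqrt(-159). Hence Gal(Q(sqrt(-159))/Q) = Z/2Z.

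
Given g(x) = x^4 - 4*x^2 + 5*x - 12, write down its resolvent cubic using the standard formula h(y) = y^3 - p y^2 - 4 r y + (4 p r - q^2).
h(y) = y^3 + 4*y^2 + 48*y + 167

Identify coefficients: p = -4, q = 5, r = -12.
Plug into h(y) = y^3 - p y^2 - 4 r y + (4 p r - q^2):
  h(y) = y^3 - (-4) y^2 - 4*(-12) y + (4*(-4)*(-12) - (5)^2)
       = y^3 + (4) y^2 + (48) y + (167).
Simplifying: h(y) = y^3 + 4*y^2 + 48*y + 167.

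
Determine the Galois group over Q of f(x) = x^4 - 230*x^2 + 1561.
Gal(K/Q) = V_4 (Klein four-group, Z/2Z × Z/2Z)

f factors as (x^2 - 7)(x^2 - 223), so the splitting field is K = Q(sqrt(7), sqrt(223)). The elements 7, 223, 1561 are all non-squares in Q, so sqrt(7) and sqrt(223) generate independent quadratic extensions. Thus [K:Q] = 4 and Gal(K/Q) is generated by the two order-2 automorphisms sqrt(7) ↦ -sqrt(7) and sqrt(223) ↦ -sqrt(223), giving V_4.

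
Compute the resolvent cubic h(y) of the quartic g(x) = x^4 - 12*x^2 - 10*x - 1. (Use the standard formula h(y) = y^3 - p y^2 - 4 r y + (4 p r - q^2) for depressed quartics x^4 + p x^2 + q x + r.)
h(y) = y^3 + 12*y^2 + 4*y - 52

Identify coefficients: p = -12, q = -10, r = -1.
Plug into h(y) = y^3 - p y^2 - 4 r y + (4 p r - q^2):
  h(y) = y^3 - (-12) y^2 - 4*(-1) y + (4*(-12)*(-1) - (-10)^2)
       = y^3 + (12) y^2 + (4) y + (-52).
Simplifying: h(y) = y^3 + 12*y^2 + 4*y - 52.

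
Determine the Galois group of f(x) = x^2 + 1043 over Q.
Gal(K/Q) = Z/2Z (cyclic of order 2)

x^2 + 1043 is irreducible over Q since -1043 is not a rational square. The splitting field Q(sqrt(-1043)) has degree 2 over Q, and its unique nontrivial automorphism is sqrt(-1043) ↦ -sqrt(-1043). Hence Gal(Q(sqrt(-1043))/Q) = Z/2Z.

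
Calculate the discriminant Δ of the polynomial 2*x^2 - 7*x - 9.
Δ = 121

For a quadratic a x^2 + b x + c the discriminant is Δ = b^2 - 4ac = (-7)^2 - 4*(2)*(-9) = 49 - (-72) = 121.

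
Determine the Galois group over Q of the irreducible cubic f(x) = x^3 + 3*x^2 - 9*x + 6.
Gal(K/Q) = S_3 (symmetric group of order 6)

Compute the discriminant of x^3 + (3)*x^2 + (-9)*x + (6): Δ = -891. Since Δ is not a rational square, the Galois group is not contained in A_3; it must be the full S_3 (irreducibility of the cubic rules out anything smaller).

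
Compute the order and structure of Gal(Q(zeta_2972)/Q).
|Gal(Q(zeta_2972)/Q)| = phi(2972) = 1484; group ≅ (Z/2972Z)^* ≅ Z/2Z × Z/742Z

The n-th cyclotomic polynomial Φ_2972(x) is the minimal polynomial of zeta_2972 over Q and has degree phi(2972) = 1484. So Q(zeta_2972) is a degree-1484 Galois extension with Galois group (Z/2972Z)^*. By CRT, (Z/2972Z)^* ≅ (Z/4Z)^* × (Z/743Z)^*. Each prime-power unit group is (Z/4Z)^* ≅ Z/2Z; (Z/743Z)^* ≅ Z/742Z. Hence Gal(Q(zeta_2972)/Q) ≅ Z/2Z × Z/742Z.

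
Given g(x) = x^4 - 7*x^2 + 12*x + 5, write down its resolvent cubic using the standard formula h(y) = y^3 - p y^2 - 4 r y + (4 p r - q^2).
h(y) = y^3 + 7*y^2 - 20*y - 284

Identify coefficients: p = -7, q = 12, r = 5.
Plug into h(y) = y^3 - p y^2 - 4 r y + (4 p r - q^2):
  h(y) = y^3 - (-7) y^2 - 4*(5) y + (4*(-7)*(5) - (12)^2)
       = y^3 + (7) y^2 + (-20) y + (-284).
Simplifying: h(y) = y^3 + 7*y^2 - 20*y - 284.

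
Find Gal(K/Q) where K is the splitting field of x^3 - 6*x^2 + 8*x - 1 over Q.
Gal(K/Q) = S_3 (symmetric group of order 6)

Compute the discriminant of x^3 + (-6)*x^2 + (8)*x + (-1): Δ = 229. Since Δ is not a rational square, the Galois group is not contained in A_3; it must be the full S_3 (irreducibility of the cubic rules out anything smaller).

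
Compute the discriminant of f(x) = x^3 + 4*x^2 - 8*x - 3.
Δ = 5325

For x^3 + a x^2 + b x + c the discriminant is Δ = 18 a b c - 4 a^3 c + a^2 b^2 - 4 b^3 - 27 c^2.
Plug a = 4, b = -8, c = -3:
  18*(4)*(-8)*(-3) - 4*(4)^3*(-3) + (4)^2*(-8)^2 - 4*(-8)^3 - 27*(-3)^2
  = 1728 + (768) + 1024 + (2048) + (-243)
  = 5325.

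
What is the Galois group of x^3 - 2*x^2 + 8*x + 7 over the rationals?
Gal(K/Q) = S_3 (symmetric group of order 6)

Compute the discriminant of x^3 + (-2)*x^2 + (8)*x + (7): Δ = -4907. Since Δ is not a rational square, the Galois group is not contained in A_3; it must be the full S_3 (irreducibility of the cubic rules out anything smaller).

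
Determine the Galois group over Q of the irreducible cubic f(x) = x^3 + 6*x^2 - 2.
Gal(K/Q) = S_3 (symmetric group of order 6)

Compute the discriminant of x^3 + (6)*x^2 + (0)*x + (-2): Δ = 1620. Since Δ is not a rational square, the Galois group is not contained in A_3; it must be the full S_3 (irreducibility of the cubic rules out anything smaller).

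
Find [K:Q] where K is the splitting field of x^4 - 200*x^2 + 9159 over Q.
[K:Q] = 4

f factors as (x^2 - 71)(x^2 - 129); the splitting field is K = Q(sqrt(71), sqrt(129)). Since 71, 129, and 9159 are all non-squares in Q, the three subfields Q(sqrt(71)), Q(sqrt(129)), Q(sqrt(9159)) are distinct degree-2 extensions, so [K:Q] = 4 (Klein four Galois group).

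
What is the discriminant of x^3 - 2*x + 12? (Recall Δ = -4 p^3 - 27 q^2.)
Δ = -3856

For a depressed cubic x^3 + p x + q the discriminant is Δ = -4 p^3 - 27 q^2 = -4*(-2)^3 - 27*(12)^2 = 32 - 3888 = -3856.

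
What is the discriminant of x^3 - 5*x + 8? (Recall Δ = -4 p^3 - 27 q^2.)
Δ = -1228

For a depressed cubic x^3 + p x + q the discriminant is Δ = -4 p^3 - 27 q^2 = -4*(-5)^3 - 27*(8)^2 = 500 - 1728 = -1228.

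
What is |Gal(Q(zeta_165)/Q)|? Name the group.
|Gal(Q(zeta_165)/Q)| = phi(165) = 80; group ≅ (Z/165Z)^* ≅ Z/2Z × Z/4Z × Z/10Z

The n-th cyclotomic polynomial Φ_165(x) is the minimal polynomial of zeta_165 over Q and has degree phi(165) = 80. So Q(zeta_165) is a degree-80 Galois extension with Galois group (Z/165Z)^*. By CRT, (Z/165Z)^* ≅ (Z/3Z)^* × (Z/5Z)^* × (Z/11Z)^*. Each prime-power unit group is (Z/3Z)^* ≅ Z/2Z; (Z/5Z)^* ≅ Z/4Z; (Z/11Z)^* ≅ Z/10Z. Hence Gal(Q(zeta_165)/Q) ≅ Z/2Z × Z/4Z × Z/10Z.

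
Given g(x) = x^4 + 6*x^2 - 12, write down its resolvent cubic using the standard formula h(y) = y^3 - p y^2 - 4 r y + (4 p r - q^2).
h(y) = y^3 - 6*y^2 + 48*y - 288

Identify coefficients: p = 6, q = 0, r = -12.
Plug into h(y) = y^3 - p y^2 - 4 r y + (4 p r - q^2):
  h(y) = y^3 - (6) y^2 - 4*(-12) y + (4*(6)*(-12) - (0)^2)
       = y^3 + (-6) y^2 + (48) y + (-288).
Simplifying: h(y) = y^3 - 6*y^2 + 48*y - 288.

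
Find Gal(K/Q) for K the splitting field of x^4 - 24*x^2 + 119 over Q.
Gal(K/Q) = V_4 (Klein four-group, Z/2Z × Z/2Z)

f factors as (x^2 - 17)(x^2 - 7), so the splitting field is K = Q(sqrt(17), sqrt(7)). The elements 17, 7, 119 are all non-squares in Q, so sqrt(17) and sqrt(7) generate independent quadratic extensions. Thus [K:Q] = 4 and Gal(K/Q) is generated by the two order-2 automorphisms sqrt(17) ↦ -sqrt(17) and sqrt(7) ↦ -sqrt(7), giving V_4.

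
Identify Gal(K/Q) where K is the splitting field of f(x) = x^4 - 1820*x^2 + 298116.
Gal(K/Q) = Z/2Z (cyclic of order 2)

f factors as (x^2 - 182)(x^2 - 1638), so the splitting field is K = Q(sqrt(182), sqrt(1638)). The squarefree part of 182 is 182 and the squarefree part of 1638 is also 182, so sqrt(182) and sqrt(1638) are both rational multiples of sqrt(182). Hence Q(sqrt(182)) = Q(sqrt(1638)) = Q(sqrt(182)), and the splitting field collapses to a single degree-2 extension with Galois group Z/2Z.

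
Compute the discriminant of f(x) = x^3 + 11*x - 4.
Δ = -5756

For a depressed cubic x^3 + p x + q the discriminant is Δ = -4 p^3 - 27 q^2 = -4*(11)^3 - 27*(-4)^2 = -5324 - 432 = -5756.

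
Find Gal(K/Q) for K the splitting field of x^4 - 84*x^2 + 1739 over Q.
Gal(K/Q) = V_4 (Klein four-group, Z/2Z × Z/2Z)

f factors as (x^2 - 37)(x^2 - 47), so the splitting field is K = Q(sqrt(37), sqrt(47)). The elements 37, 47, 1739 are all non-squares in Q, so sqrt(37) and sqrt(47) generate independent quadratic extensions. Thus [K:Q] = 4 and Gal(K/Q) is generated by the two order-2 automorphisms sqrt(37) ↦ -sqrt(37) and sqrt(47) ↦ -sqrt(47), giving V_4.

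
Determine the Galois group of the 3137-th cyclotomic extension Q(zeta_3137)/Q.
|Gal(Q(zeta_3137)/Q)| = phi(3137) = 3136; group ≅ (Z/3137Z)^* ≅ Z/3136Z

The n-th cyclotomic polynomial Φ_3137(x) is the minimal polynomial of zeta_3137 over Q and has degree phi(3137) = 3136. So Q(zeta_3137) is a degree-3136 Galois extension with Galois group (Z/3137Z)^*. (Z/3137Z)^* is cyclic since 3137 is an odd prime power (or 4). Hence Gal(Q(zeta_3137)/Q) ≅ Z/3136Z.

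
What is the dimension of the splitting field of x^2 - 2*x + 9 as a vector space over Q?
[K:Q] = 2

The discriminant of x^2 + (-2)*x + (9) is b^2 - 4c = 4 - (36) = -32. Since -32 is not a perfect square in Q, the polynomial is irreducible over Q. Its two roots generate a degree-2 extension, so [K:Q] = 2.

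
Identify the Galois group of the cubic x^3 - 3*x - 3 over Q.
Gal(K/Q) = S_3 (symmetric group of order 6)

Compute the discriminant of x^3 + (0)*x^2 + (-3)*x + (-3): Δ = -135. Since Δ is not a rational square, the Galois group is not contained in A_3; it must be the full S_3 (irreducibility of the cubic rules out anything smaller).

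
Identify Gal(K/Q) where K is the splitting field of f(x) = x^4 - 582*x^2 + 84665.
Gal(K/Q) = V_4 (Klein four-group, Z/2Z × Z/2Z)

f factors as (x^2 - 295)(x^2 - 287), so the splitting field is K = Q(sqrt(295), sqrt(287)). The elements 295, 287, 84665 are all non-squares in Q, so sqrt(295) and sqrt(287) generate independent quadratic extensions. Thus [K:Q] = 4 and Gal(K/Q) is generated by the two order-2 automorphisms sqrt(295) ↦ -sqrt(295) and sqrt(287) ↦ -sqrt(287), giving V_4.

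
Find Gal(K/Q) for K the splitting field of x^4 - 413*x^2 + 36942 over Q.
Gal(K/Q) = V_4 (Klein four-group, Z/2Z × Z/2Z)

f factors as (x^2 - 282)(x^2 - 131), so the splitting field is K = Q(sqrt(282), sqrt(131)). The elements 282, 131, 36942 are all non-squares in Q, so sqrt(282) and sqrt(131) generate independent quadratic extensions. Thus [K:Q] = 4 and Gal(K/Q) is generated by the two order-2 automorphisms sqrt(282) ↦ -sqrt(282) and sqrt(131) ↦ -sqrt(131), giving V_4.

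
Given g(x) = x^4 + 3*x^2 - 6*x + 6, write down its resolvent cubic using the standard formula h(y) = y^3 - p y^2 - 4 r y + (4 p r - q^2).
h(y) = y^3 - 3*y^2 - 24*y + 36

Identify coefficients: p = 3, q = -6, r = 6.
Plug into h(y) = y^3 - p y^2 - 4 r y + (4 p r - q^2):
  h(y) = y^3 - (3) y^2 - 4*(6) y + (4*(3)*(6) - (-6)^2)
       = y^3 + (-3) y^2 + (-24) y + (36).
Simplifying: h(y) = y^3 - 3*y^2 - 24*y + 36.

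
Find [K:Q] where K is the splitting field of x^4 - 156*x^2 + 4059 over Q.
[K:Q] = 4

f factors as (x^2 - 123)(x^2 - 33); the splitting field is K = Q(sqrt(123), sqrt(33)). Since 123, 33, and 4059 are all non-squares in Q, the three subfields Q(sqrt(123)), Q(sqrt(33)), Q(sqrt(4059)) are distinct degree-2 extensions, so [K:Q] = 4 (Klein four Galois group).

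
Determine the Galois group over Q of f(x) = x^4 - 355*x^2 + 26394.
Gal(K/Q) = V_4 (Klein four-group, Z/2Z × Z/2Z)

f factors as (x^2 - 106)(x^2 - 249), so the splitting field is K = Q(sqrt(106), sqrt(249)). The elements 106, 249, 26394 are all non-squares in Q, so sqrt(106) and sqrt(249) generate independent quadratic extensions. Thus [K:Q] = 4 and Gal(K/Q) is generated by the two order-2 automorphisms sqrt(106) ↦ -sqrt(106) and sqrt(249) ↦ -sqrt(249), giving V_4.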